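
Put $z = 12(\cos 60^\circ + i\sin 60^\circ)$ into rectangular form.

a = r cos θ = 12 * 1/2 = 6
b = r sin θ = 12 * sqrt(3)/2 = 6*sqrt(3)
z = 6 + 6*sqrt(3)i


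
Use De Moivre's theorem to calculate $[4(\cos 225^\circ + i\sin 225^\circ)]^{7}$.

By De Moivre: z^n = r^n(cos(nθ) + i sin(nθ))
= 4^7(cos(7*225°) + i sin(7*225°))
= 16384(cos 135° + i sin 135°)
= -8192*sqrt(2) + 8192*sqrt(2)i


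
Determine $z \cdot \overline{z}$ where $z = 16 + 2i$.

z * conjugate(z) = |z|^2 = a^2 + b^2
= 16^2 + 2^2 = 260


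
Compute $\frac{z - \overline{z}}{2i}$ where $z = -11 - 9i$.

z - conjugate(z) = 2bi
(z - conjugate(z))/(2i) = 2bi/(2i) = b = -9


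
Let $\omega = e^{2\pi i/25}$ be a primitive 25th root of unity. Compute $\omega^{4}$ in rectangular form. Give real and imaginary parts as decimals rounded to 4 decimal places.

ω^4 = e^(2πi·4/25) = e^(i·8π/25)
= cos(8π/25) + i sin(8π/25)
= 0.5358 + 0.8443i


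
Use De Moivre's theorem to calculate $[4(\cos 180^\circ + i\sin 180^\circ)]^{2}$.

By De Moivre: z^n = r^n(cos(nθ) + i sin(nθ))
= 4^2(cos(2*180°) + i sin(2*180°))
= 16(cos 0° + i sin 0°)
= 16


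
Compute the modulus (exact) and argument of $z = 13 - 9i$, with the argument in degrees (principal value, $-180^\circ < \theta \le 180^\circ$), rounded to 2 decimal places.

|z| = sqrt(13^2 + (-9)^2) = sqrt(250)
arg(z) = arctan(b/a) = arctan(-9/13) (quadrant-adjusted) = -34.70°


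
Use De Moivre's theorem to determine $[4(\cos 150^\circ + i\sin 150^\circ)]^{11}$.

By De Moivre: z^n = r^n(cos(nθ) + i sin(nθ))
= 4^11(cos(11*150°) + i sin(11*150°))
= 4194304(cos 210° + i sin 210°)
= -2097152*sqrt(3) - 2097152i


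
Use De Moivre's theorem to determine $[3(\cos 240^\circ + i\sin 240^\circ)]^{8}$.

By De Moivre: z^n = r^n(cos(nθ) + i sin(nθ))
= 3^8(cos(8*240°) + i sin(8*240°))
= 6561(cos 120° + i sin 120°)
= -6561/2 + (6561*sqrt(3)/2)i


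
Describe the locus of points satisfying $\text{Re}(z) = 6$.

Re(z) = x where z = x + yi; the equation x = 6 is satisfied by all points with that x-coordinate
Locus: Vertical line x = 6


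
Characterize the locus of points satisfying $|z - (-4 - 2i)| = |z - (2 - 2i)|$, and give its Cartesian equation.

|z - z1| = |z - z2| means z is equidistant from z1 and z2,
i.e. the perpendicular bisector of the segment from (-4, -2) to (2, -2) (midpoint (-1, -2)).
With z = x + yi, square both sides:
(x - (-4))^2 + (y - (-2))^2 = (x - 2)^2 + (y - (-2))^2
The x^2 and y^2 terms cancel: 12x + 0y = 8 - 20 = -12
Simplify: x = -1
Locus: Perpendicular bisector of the segment from (-4, -2) to (2, -2): the line x = -1


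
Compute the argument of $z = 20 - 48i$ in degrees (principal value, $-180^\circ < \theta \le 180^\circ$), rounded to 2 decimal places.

θ = arctan(b/a) = arctan(-48/20) (quadrant-adjusted) = -67.38°


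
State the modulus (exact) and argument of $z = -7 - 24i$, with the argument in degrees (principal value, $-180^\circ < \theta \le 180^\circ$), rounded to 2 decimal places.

|z| = sqrt((-7)^2 + (-24)^2) = 25
arg(z) = arctan(b/a) = arctan(-24/-7) (quadrant-adjusted) = -106.26°


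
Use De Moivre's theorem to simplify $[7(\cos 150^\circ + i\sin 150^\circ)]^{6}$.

By De Moivre: z^n = r^n(cos(nθ) + i sin(nθ))
= 7^6(cos(6*150°) + i sin(6*150°))
= 117649(cos 180° + i sin 180°)
= -117649


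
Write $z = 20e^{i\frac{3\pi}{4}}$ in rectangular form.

a = r cos θ = 20 * -sqrt(2)/2 = -10*sqrt(2)
b = r sin θ = 20 * sqrt(2)/2 = 10*sqrt(2)
z = -10*sqrt(2) + 10*sqrt(2)i


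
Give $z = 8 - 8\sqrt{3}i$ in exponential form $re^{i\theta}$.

r = |z| = sqrt((8)^2 + (-8*sqrt(3))^2) = sqrt(64 + 192) = sqrt(256) = 16
θ = arctan(b/a) = arctan(-13.8564/8) (quadrant-adjusted) = -60° = -π/3
z = 16e^(-i*π/3)


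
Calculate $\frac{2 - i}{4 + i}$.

Multiply numerator and denominator by conjugate (4 - i):
= (2 - i)(4 - i) / (4^2 + 1^2)
= (7 - 6i) / 17
= 7/17 - (6/17)i


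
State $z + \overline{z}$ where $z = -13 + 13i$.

z + conjugate(z) = (a + bi) + (a - bi) = 2a
= 2 * (-13) = -26


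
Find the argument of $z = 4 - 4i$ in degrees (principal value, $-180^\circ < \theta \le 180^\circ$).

θ = arctan(b/a) = arctan(-4/4) (quadrant-adjusted) = -45°


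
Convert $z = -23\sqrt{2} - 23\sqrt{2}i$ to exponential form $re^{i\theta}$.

r = |z| = sqrt((-23*sqrt(2))^2 + (-23*sqrt(2))^2) = sqrt(1058 + 1058) = sqrt(2116) = 46
θ = arctan(b/a) = arctan(-32.5269/-32.5269) (quadrant-adjusted) = -135° = -3π/4
z = 46e^(-i*3π/4)


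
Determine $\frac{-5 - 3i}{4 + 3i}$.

Multiply numerator and denominator by conjugate (4 - 3i):
= (-5 - 3i)(4 - 3i) / (4^2 + 3^2)
= (-29 + 3i) / 25
= -29/25 + (3/25)i


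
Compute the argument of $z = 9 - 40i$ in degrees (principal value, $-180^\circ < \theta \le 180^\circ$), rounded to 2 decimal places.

θ = arctan(b/a) = arctan(-40/9) (quadrant-adjusted) = -77.32°


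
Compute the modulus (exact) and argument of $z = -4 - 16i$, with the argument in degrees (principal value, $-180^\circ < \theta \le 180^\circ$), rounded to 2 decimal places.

|z| = sqrt((-4)^2 + (-16)^2) = sqrt(272)
arg(z) = arctan(b/a) = arctan(-16/-4) (quadrant-adjusted) = -104.04°


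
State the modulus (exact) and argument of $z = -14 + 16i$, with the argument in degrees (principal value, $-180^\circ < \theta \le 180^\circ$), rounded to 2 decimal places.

|z| = sqrt((-14)^2 + 16^2) = sqrt(452)
arg(z) = arctan(b/a) = arctan(16/-14) (quadrant-adjusted) = 131.19°


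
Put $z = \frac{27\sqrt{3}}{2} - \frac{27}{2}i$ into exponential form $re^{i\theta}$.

r = |z| = sqrt((27*sqrt(3)/2)^2 + (-27/2)^2) = sqrt(2187/4 + 729/4) = sqrt(729) = 27
θ = arctan(b/a) = arctan(-13.5/23.3827) (quadrant-adjusted) = -30° = -π/6
z = 27e^(-i*π/6)


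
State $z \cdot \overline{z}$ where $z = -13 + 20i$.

z * conjugate(z) = |z|^2 = a^2 + b^2
= (-13)^2 + 20^2 = 569


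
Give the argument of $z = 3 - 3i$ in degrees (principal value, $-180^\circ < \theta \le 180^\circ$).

θ = arctan(b/a) = arctan(-3/3) (quadrant-adjusted) = -45°


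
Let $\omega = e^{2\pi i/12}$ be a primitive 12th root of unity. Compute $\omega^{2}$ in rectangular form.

ω^2 = e^(2πi·2/12) = e^(i·1π/3)
= cos(1π/3) + i sin(1π/3)
= 1/2 + (sqrt(3)/2)i


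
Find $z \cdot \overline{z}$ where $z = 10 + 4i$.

z * conjugate(z) = |z|^2 = a^2 + b^2
= 10^2 + 4^2 = 116


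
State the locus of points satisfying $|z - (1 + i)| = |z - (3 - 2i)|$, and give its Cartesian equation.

|z - z1| = |z - z2| means z is equidistant from z1 and z2,
i.e. the perpendicular bisector of the segment from (1, 1) to (3, -2) (midpoint (2, -1/2)).
With z = x + yi, square both sides:
(x - 1)^2 + (y - 1)^2 = (x - 3)^2 + (y - (-2))^2
The x^2 and y^2 terms cancel: 4x + (-6)y = 13 - 2 = 11
Simplify: 4x - 6y = 11
Locus: Perpendicular bisector of the segment from (1, 1) to (3, -2): the line 4x - 6y = 11


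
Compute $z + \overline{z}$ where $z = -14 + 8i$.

z + conjugate(z) = (a + bi) + (a - bi) = 2a
= 2 * (-14) = -28


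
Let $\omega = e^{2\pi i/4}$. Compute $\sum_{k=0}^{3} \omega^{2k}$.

Let ζ = ω^2 = e^(2πi·2/4). Since 4 ∤ 2, ζ ≠ 1.
Sum = Σ_{k=0}^{3} ζ^k = (ζ^4 - 1)/(ζ - 1) = (ω^{2·4} - 1)/(ζ - 1) = (1 - 1)/(ζ - 1) = 0


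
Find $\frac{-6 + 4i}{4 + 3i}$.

Multiply numerator and denominator by conjugate (4 - 3i):
= (-6 + 4i)(4 - 3i) / (4^2 + 3^2)
= (-12 + 34i) / 25
= -12/25 + (34/25)i


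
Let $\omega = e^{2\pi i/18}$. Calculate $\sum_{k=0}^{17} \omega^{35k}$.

Let ζ = ω^35 = e^(2πi·35/18). Since 18 ∤ 35, ζ ≠ 1.
Sum = Σ_{k=0}^{17} ζ^k = (ζ^18 - 1)/(ζ - 1) = (ω^{35·18} - 1)/(ζ - 1) = (1 - 1)/(ζ - 1) = 0


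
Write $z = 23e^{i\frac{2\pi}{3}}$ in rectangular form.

a = r cos θ = 23 * -1/2 = -23/2
b = r sin θ = 23 * sqrt(3)/2 = 23*sqrt(3)/2
z = -23/2 + (23*sqrt(3)/2)i


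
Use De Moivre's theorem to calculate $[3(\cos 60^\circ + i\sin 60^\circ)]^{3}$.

By De Moivre: z^n = r^n(cos(nθ) + i sin(nθ))
= 3^3(cos(3*60°) + i sin(3*60°))
= 27(cos 180° + i sin 180°)
= -27


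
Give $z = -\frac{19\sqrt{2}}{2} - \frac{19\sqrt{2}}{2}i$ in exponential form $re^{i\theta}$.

r = |z| = sqrt((-19*sqrt(2)/2)^2 + (-19*sqrt(2)/2)^2) = sqrt(361/2 + 361/2) = sqrt(361) = 19
θ = arctan(b/a) = arctan(-13.435/-13.435) (quadrant-adjusted) = -135° = -3π/4
z = 19e^(-i*3π/4)


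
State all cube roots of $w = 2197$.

|w| = 2197, arg(w) = 0°
Root modulus = 2197^(1/3) = 13
Root arguments: θ_k = (0° + 360°k)/3 for k = 0, 1, ..., 2
Roots: 13, -13/2 + (13*sqrt(3)/2)i, -13/2 - (13*sqrt(3)/2)i


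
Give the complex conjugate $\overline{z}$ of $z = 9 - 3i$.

If z = a + bi, then conjugate(z) = a - bi
conjugate(9 - 3i) = 9 + 3i


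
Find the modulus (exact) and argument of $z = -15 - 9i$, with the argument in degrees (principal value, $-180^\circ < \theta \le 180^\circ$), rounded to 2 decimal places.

|z| = sqrt((-15)^2 + (-9)^2) = sqrt(306)
arg(z) = arctan(b/a) = arctan(-9/-15) (quadrant-adjusted) = -149.04°


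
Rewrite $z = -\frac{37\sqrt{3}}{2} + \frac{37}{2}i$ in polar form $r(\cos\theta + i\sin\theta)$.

r = |z| = sqrt(a^2 + b^2) = sqrt((-37*sqrt(3)/2)^2 + (37/2)^2) = sqrt(4107/4 + 1369/4) = sqrt(1369) = 37
θ = arctan(b/a) = arctan(18.5/-32.0429) (quadrant-adjusted) = 150°
z = 37(cos 150° + i sin 150°)


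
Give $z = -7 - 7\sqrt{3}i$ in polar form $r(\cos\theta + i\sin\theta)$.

r = |z| = sqrt(a^2 + b^2) = sqrt((-7)^2 + (-7*sqrt(3))^2) = sqrt(49 + 147) = sqrt(196) = 14
θ = arctan(b/a) = arctan(-12.1244/-7) (quadrant-adjusted) = 240°
z = 14(cos 240° + i sin 240°)


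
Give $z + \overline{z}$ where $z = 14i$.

z + conjugate(z) = (a + bi) + (a - bi) = 2a
= 2 * 0 = 0


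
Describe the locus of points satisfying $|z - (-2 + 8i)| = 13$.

|z - z0| = r describes a circle centered at z0 with radius r
Here z0 = -2 + 8i and r = 13
Locus: Circle centered at (-2, 8) with radius 13


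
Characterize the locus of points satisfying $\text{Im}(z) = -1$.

Im(z) = y where z = x + yi; the equation y = -1 is satisfied by all points with that y-coordinate
Locus: Horizontal line y = -1


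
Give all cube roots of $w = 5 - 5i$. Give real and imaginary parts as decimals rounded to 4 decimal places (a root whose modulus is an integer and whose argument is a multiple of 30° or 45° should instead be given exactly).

|w| = sqrt(50) ≈ 7.071068, arg(w) = 315°
Root modulus = sqrt(50)^(1/3) ≈ 1.919383
Root arguments: θ_k = (315° + 360°k)/3 for k = 0, 1, ..., 2
Compute each root as (root modulus)(cos θ_k + i sin θ_k) using full-precision intermediates, then round to 4 decimal places.
Roots: -0.4968 + 1.8540i, -1.3572 - 1.3572i, 1.8540 - 0.4968i


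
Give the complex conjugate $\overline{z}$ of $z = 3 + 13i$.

If z = a + bi, then conjugate(z) = a - bi
conjugate(3 + 13i) = 3 - 13i


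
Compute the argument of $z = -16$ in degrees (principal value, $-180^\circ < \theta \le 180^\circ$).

b = 0 and a < 0, so z lies on the negative real axis: θ = 180°


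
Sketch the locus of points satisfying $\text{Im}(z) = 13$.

Im(z) = y where z = x + yi; the equation y = 13 is satisfied by all points with that y-coordinate
Locus: Horizontal line y = 13


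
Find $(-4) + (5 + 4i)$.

(-4 + 5) + (0 + 4)i = 1 + 4i


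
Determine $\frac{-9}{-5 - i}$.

Multiply numerator and denominator by conjugate (-5 + i):
= (-9)(-5 + i) / ((-5)^2 + (-1)^2)
= (45 - 9i) / 26
= 45/26 - (9/26)i


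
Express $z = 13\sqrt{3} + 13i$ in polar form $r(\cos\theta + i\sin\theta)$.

r = |z| = sqrt(a^2 + b^2) = sqrt((13*sqrt(3))^2 + (13)^2) = sqrt(507 + 169) = sqrt(676) = 26
θ = arctan(b/a) = arctan(13/22.5167) (quadrant-adjusted) = 30°
z = 26(cos 30° + i sin 30°)


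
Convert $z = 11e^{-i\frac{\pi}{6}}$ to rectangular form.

a = r cos θ = 11 * sqrt(3)/2 = 11*sqrt(3)/2
b = r sin θ = 11 * -1/2 = -11/2
z = 11*sqrt(3)/2 - (11/2)i


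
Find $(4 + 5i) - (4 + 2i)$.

(4 - 4) + (5 - 2)i = 3i


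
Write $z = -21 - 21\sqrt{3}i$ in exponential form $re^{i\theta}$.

r = |z| = sqrt((-21)^2 + (-21*sqrt(3))^2) = sqrt(441 + 1323) = sqrt(1764) = 42
θ = arctan(b/a) = arctan(-36.3731/-21) (quadrant-adjusted) = -120° = -2π/3
z = 42e^(-i*2π/3)


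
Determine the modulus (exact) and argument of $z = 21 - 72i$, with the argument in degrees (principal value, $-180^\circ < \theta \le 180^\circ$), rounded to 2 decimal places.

|z| = sqrt(21^2 + (-72)^2) = 75
arg(z) = arctan(b/a) = arctan(-72/21) (quadrant-adjusted) = -73.74°


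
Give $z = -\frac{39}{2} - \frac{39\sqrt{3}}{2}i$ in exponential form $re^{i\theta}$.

r = |z| = sqrt((-39/2)^2 + (-39*sqrt(3)/2)^2) = sqrt(1521/4 + 4563/4) = sqrt(1521) = 39
θ = arctan(b/a) = arctan(-33.775/-19.5) (quadrant-adjusted) = -120° = -2π/3
z = 39e^(-i*2π/3)


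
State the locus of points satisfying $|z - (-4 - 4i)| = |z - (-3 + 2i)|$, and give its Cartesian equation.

|z - z1| = |z - z2| means z is equidistant from z1 and z2,
i.e. the perpendicular bisector of the segment from (-4, -4) to (-3, 2) (midpoint (-7/2, -1)).
With z = x + yi, square both sides:
(x - (-4))^2 + (y - (-4))^2 = (x - (-3))^2 + (y - 2)^2
The x^2 and y^2 terms cancel: 2x + 12y = 13 - 32 = -19
Simplify: 2x + 12y = -19
Locus: Perpendicular bisector of the segment from (-4, -4) to (-3, 2): the line 2x + 12y = -19


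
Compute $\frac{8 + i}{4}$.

Divisor is real, so divide each part by 4:
= 2 + (1/4)i


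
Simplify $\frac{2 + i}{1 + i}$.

Multiply numerator and denominator by conjugate (1 - i):
= (2 + i)(1 - i) / (1^2 + 1^2)
= (3 - i) / 2
= 3/2 - (1/2)i


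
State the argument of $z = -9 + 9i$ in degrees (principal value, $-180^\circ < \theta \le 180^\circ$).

θ = arctan(b/a) = arctan(9/-9) (quadrant-adjusted) = 135°


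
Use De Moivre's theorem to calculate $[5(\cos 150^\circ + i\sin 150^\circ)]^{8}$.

By De Moivre: z^n = r^n(cos(nθ) + i sin(nθ))
= 5^8(cos(8*150°) + i sin(8*150°))
= 390625(cos 120° + i sin 120°)
= -390625/2 + (390625*sqrt(3)/2)i


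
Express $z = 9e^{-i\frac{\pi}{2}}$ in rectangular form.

a = r cos θ = 9 * 0 = 0
b = r sin θ = 9 * -1 = -9
z = -9i


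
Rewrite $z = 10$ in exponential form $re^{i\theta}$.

r = |z| = sqrt((10)^2 + (0)^2) = sqrt(100 + 0) = sqrt(100) = 10
b = 0 and a > 0, so z lies on the positive real axis: θ = 0
z = 10e^(i*0) = 10


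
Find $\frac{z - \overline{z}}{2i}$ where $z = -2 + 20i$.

z - conjugate(z) = 2bi
(z - conjugate(z))/(2i) = 2bi/(2i) = b = 20


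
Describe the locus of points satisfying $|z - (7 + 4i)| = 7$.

|z - z0| = r describes a circle centered at z0 with radius r
Here z0 = 7 + 4i and r = 7
Locus: Circle centered at (7, 4) with radius 7


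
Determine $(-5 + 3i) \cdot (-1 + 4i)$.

(a1*a2 - b1*b2) + (a1*b2 + b1*a2)i
= (5 - 12) + (-20 + (-3))i
= -7 - 23i


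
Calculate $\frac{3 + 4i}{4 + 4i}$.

Multiply numerator and denominator by conjugate (4 - 4i):
= (3 + 4i)(4 - 4i) / (4^2 + 4^2)
= (28 + 4i) / 32
Divide through by 4: (7 + i) / 8
= 7/8 + (1/8)i


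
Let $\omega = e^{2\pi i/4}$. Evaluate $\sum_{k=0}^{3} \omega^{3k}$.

Let ζ = ω^3 = e^(2πi·3/4). Since 4 ∤ 3, ζ ≠ 1.
Sum = Σ_{k=0}^{3} ζ^k = (ζ^4 - 1)/(ζ - 1) = (ω^{3·4} - 1)/(ζ - 1) = (1 - 1)/(ζ - 1) = 0


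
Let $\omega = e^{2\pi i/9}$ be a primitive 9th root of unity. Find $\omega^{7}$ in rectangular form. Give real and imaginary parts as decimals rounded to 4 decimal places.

ω^7 = e^(2πi·7/9) = e^(i·14π/9)
= cos(14π/9) + i sin(14π/9)
= 0.1736 - 0.9848i


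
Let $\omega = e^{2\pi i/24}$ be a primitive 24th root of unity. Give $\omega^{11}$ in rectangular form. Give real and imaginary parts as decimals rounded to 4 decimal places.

ω^11 = e^(2πi·11/24) = e^(i·11π/12)
= cos(11π/12) + i sin(11π/12)
= -0.9659 + 0.2588i


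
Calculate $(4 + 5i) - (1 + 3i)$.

(4 - 1) + (5 - 3)i = 3 + 2i


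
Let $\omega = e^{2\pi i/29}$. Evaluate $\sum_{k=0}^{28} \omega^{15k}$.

Let ζ = ω^15 = e^(2πi·15/29). Since 29 ∤ 15, ζ ≠ 1.
Sum = Σ_{k=0}^{28} ζ^k = (ζ^29 - 1)/(ζ - 1) = (ω^{15·29} - 1)/(ζ - 1) = (1 - 1)/(ζ - 1) = 0


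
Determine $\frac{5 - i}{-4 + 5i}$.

Multiply numerator and denominator by conjugate (-4 - 5i):
= (5 - i)(-4 - 5i) / ((-4)^2 + 5^2)
= (-25 - 21i) / 41
= -25/41 - (21/41)i


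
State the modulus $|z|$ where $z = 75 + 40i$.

|z| = sqrt(a^2 + b^2) = sqrt(75^2 + 40^2) = sqrt(7225) = 85


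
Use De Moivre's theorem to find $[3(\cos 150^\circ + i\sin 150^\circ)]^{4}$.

By De Moivre: z^n = r^n(cos(nθ) + i sin(nθ))
= 3^4(cos(4*150°) + i sin(4*150°))
= 81(cos 240° + i sin 240°)
= -81/2 - (81*sqrt(3)/2)i


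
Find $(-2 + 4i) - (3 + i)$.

(-2 - 3) + (4 - 1)i = -5 + 3i


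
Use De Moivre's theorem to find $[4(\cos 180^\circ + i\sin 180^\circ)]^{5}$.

By De Moivre: z^n = r^n(cos(nθ) + i sin(nθ))
= 4^5(cos(5*180°) + i sin(5*180°))
= 1024(cos 180° + i sin 180°)
= -1024


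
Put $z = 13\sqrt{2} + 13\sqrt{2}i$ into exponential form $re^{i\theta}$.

r = |z| = sqrt((13*sqrt(2))^2 + (13*sqrt(2))^2) = sqrt(338 + 338) = sqrt(676) = 26
θ = arctan(b/a) = arctan(18.3848/18.3848) (quadrant-adjusted) = 45° = π/4
z = 26e^(i*π/4)


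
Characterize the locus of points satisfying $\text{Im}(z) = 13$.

Im(z) = y where z = x + yi; the equation y = 13 is satisfied by all points with that y-coordinate
Locus: Horizontal line y = 13


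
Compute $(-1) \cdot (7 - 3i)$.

(a1*a2 - b1*b2) + (a1*b2 + b1*a2)i
= (-7 - 0) + (3 + 0)i
= -7 + 3i


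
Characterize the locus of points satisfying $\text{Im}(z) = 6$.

Im(z) = y where z = x + yi; the equation y = 6 is satisfied by all points with that y-coordinate
Locus: Horizontal line y = 6


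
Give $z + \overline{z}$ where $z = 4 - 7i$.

z + conjugate(z) = (a + bi) + (a - bi) = 2a
= 2 * 4 = 8


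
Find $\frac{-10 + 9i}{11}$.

Divisor is real, so divide each part by 11:
= -10/11 + (9/11)i


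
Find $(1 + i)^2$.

(a + bi)^2 = a^2 - b^2 + 2abi
= 1^2 - 1^2 + 2*1*1i
= 2i


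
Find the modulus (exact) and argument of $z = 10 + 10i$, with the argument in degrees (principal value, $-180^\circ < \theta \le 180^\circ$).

|z| = sqrt(10^2 + 10^2) = sqrt(200)
arg(z) = arctan(b/a) = arctan(10/10) (quadrant-adjusted) = 45°


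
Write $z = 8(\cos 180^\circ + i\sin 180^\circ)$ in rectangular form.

a = r cos θ = 8 * -1 = -8
b = r sin θ = 8 * 0 = 0
z = -8


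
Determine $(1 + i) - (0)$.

(1 - 0) + (1 - 0)i = 1 + i


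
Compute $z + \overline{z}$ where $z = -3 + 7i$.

z + conjugate(z) = (a + bi) + (a - bi) = 2a
= 2 * (-3) = -6


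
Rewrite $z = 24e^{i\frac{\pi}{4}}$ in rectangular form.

a = r cos θ = 24 * sqrt(2)/2 = 12*sqrt(2)
b = r sin θ = 24 * sqrt(2)/2 = 12*sqrt(2)
z = 12*sqrt(2) + 12*sqrt(2)i


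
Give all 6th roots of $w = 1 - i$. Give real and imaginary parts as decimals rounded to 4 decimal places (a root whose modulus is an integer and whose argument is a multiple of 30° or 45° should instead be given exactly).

|w| = sqrt(2) ≈ 1.414214, arg(w) = 315°
Root modulus = sqrt(2)^(1/6) ≈ 1.059463
Root arguments: θ_k = (315° + 360°k)/6 for k = 0, 1, ..., 5
Compute each root as (root modulus)(cos θ_k + i sin θ_k) using full-precision intermediates, then round to 4 decimal places.
Roots: 0.6450 + 0.8405i, -0.4054 + 0.9788i, -1.0504 + 0.1383i, -0.6450 - 0.8405i, 0.4054 - 0.9788i, 1.0504 - 0.1383i


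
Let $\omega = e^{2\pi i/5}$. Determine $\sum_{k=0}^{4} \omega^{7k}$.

Let ζ = ω^7 = e^(2πi·7/5). Since 5 ∤ 7, ζ ≠ 1.
Sum = Σ_{k=0}^{4} ζ^k = (ζ^5 - 1)/(ζ - 1) = (ω^{7·5} - 1)/(ζ - 1) = (1 - 1)/(ζ - 1) = 0


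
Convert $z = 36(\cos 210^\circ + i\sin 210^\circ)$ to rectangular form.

a = r cos θ = 36 * -sqrt(3)/2 = -18*sqrt(3)
b = r sin θ = 36 * -1/2 = -18
z = -18*sqrt(3) - 18i


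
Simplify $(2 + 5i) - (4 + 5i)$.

(2 - 4) + (5 - 5)i = -2


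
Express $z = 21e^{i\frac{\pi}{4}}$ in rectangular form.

a = r cos θ = 21 * sqrt(2)/2 = 21*sqrt(2)/2
b = r sin θ = 21 * sqrt(2)/2 = 21*sqrt(2)/2
z = 21*sqrt(2)/2 + (21*sqrt(2)/2)i


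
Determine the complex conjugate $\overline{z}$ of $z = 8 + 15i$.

If z = a + bi, then conjugate(z) = a - bi
conjugate(8 + 15i) = 8 - 15i


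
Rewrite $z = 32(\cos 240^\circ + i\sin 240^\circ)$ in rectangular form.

a = r cos θ = 32 * -1/2 = -16
b = r sin θ = 32 * -sqrt(3)/2 = -16*sqrt(3)
z = -16 - 16*sqrt(3)i


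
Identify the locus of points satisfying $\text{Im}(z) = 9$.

Im(z) = y where z = x + yi; the equation y = 9 is satisfied by all points with that y-coordinate
Locus: Horizontal line y = 9


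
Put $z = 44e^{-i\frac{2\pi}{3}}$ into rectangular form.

a = r cos θ = 44 * -1/2 = -22
b = r sin θ = 44 * -sqrt(3)/2 = -22*sqrt(3)
z = -22 - 22*sqrt(3)i


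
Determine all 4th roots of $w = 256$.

|w| = 256, arg(w) = 0°
Root modulus = 256^(1/4) = 4
Root arguments: θ_k = (0° + 360°k)/4 for k = 0, 1, ..., 3
Roots: 4, 4i, -4, -4i


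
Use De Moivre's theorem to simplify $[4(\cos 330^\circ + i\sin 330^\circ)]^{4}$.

By De Moivre: z^n = r^n(cos(nθ) + i sin(nθ))
= 4^4(cos(4*330°) + i sin(4*330°))
= 256(cos 240° + i sin 240°)
= -128 - 128*sqrt(3)i


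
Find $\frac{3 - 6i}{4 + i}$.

Multiply numerator and denominator by conjugate (4 - i):
= (3 - 6i)(4 - i) / (4^2 + 1^2)
= (6 - 27i) / 17
= 6/17 - (27/17)i


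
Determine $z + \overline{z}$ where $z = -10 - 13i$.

z + conjugate(z) = (a + bi) + (a - bi) = 2a
= 2 * (-10) = -20


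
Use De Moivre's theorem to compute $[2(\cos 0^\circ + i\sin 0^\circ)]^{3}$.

By De Moivre: z^n = r^n(cos(nθ) + i sin(nθ))
= 2^3(cos(3*0°) + i sin(3*0°))
= 8(cos 0° + i sin 0°)
= 8


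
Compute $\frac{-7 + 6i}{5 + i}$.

Multiply numerator and denominator by conjugate (5 - i):
= (-7 + 6i)(5 - i) / (5^2 + 1^2)
= (-29 + 37i) / 26
= -29/26 + (37/26)i


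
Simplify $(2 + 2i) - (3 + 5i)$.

(2 - 3) + (2 - 5)i = -1 - 3i


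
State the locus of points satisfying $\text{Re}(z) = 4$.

Re(z) = x where z = x + yi; the equation x = 4 is satisfied by all points with that x-coordinate
Locus: Vertical line x = 4


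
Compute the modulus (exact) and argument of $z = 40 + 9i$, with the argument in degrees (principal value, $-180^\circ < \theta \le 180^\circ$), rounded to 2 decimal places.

|z| = sqrt(40^2 + 9^2) = 41
arg(z) = arctan(b/a) = arctan(9/40) (quadrant-adjusted) = 12.68°


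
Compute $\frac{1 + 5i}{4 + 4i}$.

Multiply numerator and denominator by conjugate (4 - 4i):
= (1 + 5i)(4 - 4i) / (4^2 + 4^2)
= (24 + 16i) / 32
Divide through by 8: (3 + 2i) / 4
= 3/4 + (1/2)i


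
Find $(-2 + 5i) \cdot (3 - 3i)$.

(a1*a2 - b1*b2) + (a1*b2 + b1*a2)i
= (-6 - (-15)) + (6 + 15)i
= 9 + 21i


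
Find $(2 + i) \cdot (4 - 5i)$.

(a1*a2 - b1*b2) + (a1*b2 + b1*a2)i
= (8 - (-5)) + (-10 + 4)i
= 13 - 6i


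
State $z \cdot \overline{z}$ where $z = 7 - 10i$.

z * conjugate(z) = |z|^2 = a^2 + b^2
= 7^2 + (-10)^2 = 149


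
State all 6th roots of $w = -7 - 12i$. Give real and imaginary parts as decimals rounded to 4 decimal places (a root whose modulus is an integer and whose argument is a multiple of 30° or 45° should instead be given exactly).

|w| = sqrt(193) ≈ 13.892444, arg(w) ≈ 239.743563°
Root modulus = sqrt(193)^(1/6) ≈ 1.550469
Root arguments: θ_k = (arg(w) + 360°k)/6 for k = 0, 1, ..., 5
Compute each root as (root modulus)(cos θ_k + i sin θ_k) using full-precision intermediates, then round to 4 decimal places.
Roots: 1.1885 + 0.9957i, -0.2681 + 1.5271i, -1.4566 + 0.5314i, -1.1885 - 0.9957i, 0.2681 - 1.5271i, 1.4566 - 0.5314i


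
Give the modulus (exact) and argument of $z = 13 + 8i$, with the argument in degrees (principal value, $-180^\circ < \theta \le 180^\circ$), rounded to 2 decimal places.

|z| = sqrt(13^2 + 8^2) = sqrt(233)
arg(z) = arctan(b/a) = arctan(8/13) (quadrant-adjusted) = 31.61°


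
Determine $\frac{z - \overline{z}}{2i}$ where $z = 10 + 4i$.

z - conjugate(z) = 2bi
(z - conjugate(z))/(2i) = 2bi/(2i) = b = 4


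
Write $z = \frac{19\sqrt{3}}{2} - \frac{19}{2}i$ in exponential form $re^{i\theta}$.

r = |z| = sqrt((19*sqrt(3)/2)^2 + (-19/2)^2) = sqrt(1083/4 + 361/4) = sqrt(361) = 19
θ = arctan(b/a) = arctan(-9.5/16.4545) (quadrant-adjusted) = -30° = -π/6
z = 19e^(-i*π/6)


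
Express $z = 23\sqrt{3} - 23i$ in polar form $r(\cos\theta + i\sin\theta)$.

r = |z| = sqrt(a^2 + b^2) = sqrt((23*sqrt(3))^2 + (-23)^2) = sqrt(1587 + 529) = sqrt(2116) = 46
θ = arctan(b/a) = arctan(-23/39.8372) (quadrant-adjusted) = 330°
z = 46(cos 330° + i sin 330°)


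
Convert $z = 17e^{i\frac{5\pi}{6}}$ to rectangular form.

a = r cos θ = 17 * -sqrt(3)/2 = -17*sqrt(3)/2
b = r sin θ = 17 * 1/2 = 17/2
z = -17*sqrt(3)/2 + (17/2)i


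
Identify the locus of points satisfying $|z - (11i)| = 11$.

|z - z0| = r describes a circle centered at z0 with radius r
Here z0 = 11i and r = 11
Locus: Circle centered at (0, 11) with radius 11


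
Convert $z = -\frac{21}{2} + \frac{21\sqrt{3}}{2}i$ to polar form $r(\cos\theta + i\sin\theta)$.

r = |z| = sqrt(a^2 + b^2) = sqrt((-21/2)^2 + (21*sqrt(3)/2)^2) = sqrt(441/4 + 1323/4) = sqrt(441) = 21
θ = arctan(b/a) = arctan(18.1865/-10.5) (quadrant-adjusted) = 120°
z = 21(cos 120° + i sin 120°)


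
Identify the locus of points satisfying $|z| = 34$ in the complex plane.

|z| = 34 means sqrt(x^2 + y^2) = 34
This is a circle of radius 34 centered at the origin


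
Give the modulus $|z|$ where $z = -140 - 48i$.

|z| = sqrt(a^2 + b^2) = sqrt((-140)^2 + (-48)^2) = sqrt(21904) = 148


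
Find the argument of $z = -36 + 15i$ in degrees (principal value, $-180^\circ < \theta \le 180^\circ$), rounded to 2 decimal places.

θ = arctan(b/a) = arctan(15/-36) (quadrant-adjusted) = 157.38°


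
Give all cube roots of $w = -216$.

|w| = 216, arg(w) = 180°
Root modulus = 216^(1/3) = 6
Root arguments: θ_k = (180° + 360°k)/3 for k = 0, 1, ..., 2
Roots: 3 + 3*sqrt(3)i, -6, 3 - 3*sqrt(3)i


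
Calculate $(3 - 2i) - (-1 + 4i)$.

(3 - (-1)) + (-2 - 4)i = 4 - 6i


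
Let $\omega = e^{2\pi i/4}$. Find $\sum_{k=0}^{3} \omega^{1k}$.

Let ζ = ω^1 = e^(2πi·1/4). Since 4 ∤ 1, ζ ≠ 1.
Sum = Σ_{k=0}^{3} ζ^k = (ζ^4 - 1)/(ζ - 1) = (ω^{1·4} - 1)/(ζ - 1) = (1 - 1)/(ζ - 1) = 0


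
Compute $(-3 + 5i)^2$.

(a + bi)^2 = a^2 - b^2 + 2abi
= (-3)^2 - 5^2 + 2*(-3)*5i
= -16 - 30i


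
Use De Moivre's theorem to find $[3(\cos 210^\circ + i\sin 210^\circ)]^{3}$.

By De Moivre: z^n = r^n(cos(nθ) + i sin(nθ))
= 3^3(cos(3*210°) + i sin(3*210°))
= 27(cos 270° + i sin 270°)
= -27i


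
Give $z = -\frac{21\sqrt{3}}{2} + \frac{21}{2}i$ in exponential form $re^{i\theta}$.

r = |z| = sqrt((-21*sqrt(3)/2)^2 + (21/2)^2) = sqrt(1323/4 + 441/4) = sqrt(441) = 21
θ = arctan(b/a) = arctan(10.5/-18.1865) (quadrant-adjusted) = 150° = 5π/6
z = 21e^(i*5π/6)


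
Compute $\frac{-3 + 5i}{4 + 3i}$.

Multiply numerator and denominator by conjugate (4 - 3i):
= (-3 + 5i)(4 - 3i) / (4^2 + 3^2)
= (3 + 29i) / 25
= 3/25 + (29/25)i


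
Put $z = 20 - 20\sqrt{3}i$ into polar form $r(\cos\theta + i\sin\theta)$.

r = |z| = sqrt(a^2 + b^2) = sqrt((20)^2 + (-20*sqrt(3))^2) = sqrt(400 + 1200) = sqrt(1600) = 40
θ = arctan(b/a) = arctan(-34.641/20) (quadrant-adjusted) = 300°
z = 40(cos 300° + i sin 300°)


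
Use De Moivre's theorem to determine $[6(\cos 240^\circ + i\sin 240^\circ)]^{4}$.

By De Moivre: z^n = r^n(cos(nθ) + i sin(nθ))
= 6^4(cos(4*240°) + i sin(4*240°))
= 1296(cos 240° + i sin 240°)
= -648 - 648*sqrt(3)i


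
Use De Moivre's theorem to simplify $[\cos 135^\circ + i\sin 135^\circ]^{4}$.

By De Moivre: z^n = r^n(cos(nθ) + i sin(nθ))
= 1^4(cos(4*135°) + i sin(4*135°))
= 1(cos 180° + i sin 180°)
= -1


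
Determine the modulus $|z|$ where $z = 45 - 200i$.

|z| = sqrt(a^2 + b^2) = sqrt(45^2 + (-200)^2) = sqrt(42025) = 205


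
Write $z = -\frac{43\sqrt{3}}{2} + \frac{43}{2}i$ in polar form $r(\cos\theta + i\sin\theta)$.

r = |z| = sqrt(a^2 + b^2) = sqrt((-43*sqrt(3)/2)^2 + (43/2)^2) = sqrt(5547/4 + 1849/4) = sqrt(1849) = 43
θ = arctan(b/a) = arctan(21.5/-37.2391) (quadrant-adjusted) = 150°
z = 43(cos 150° + i sin 150°)


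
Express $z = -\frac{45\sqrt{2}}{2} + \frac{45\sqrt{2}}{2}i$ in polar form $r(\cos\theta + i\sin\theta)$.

r = |z| = sqrt(a^2 + b^2) = sqrt((-45*sqrt(2)/2)^2 + (45*sqrt(2)/2)^2) = sqrt(2025/2 + 2025/2) = sqrt(2025) = 45
θ = arctan(b/a) = arctan(31.8198/-31.8198) (quadrant-adjusted) = 135°
z = 45(cos 135° + i sin 135°)


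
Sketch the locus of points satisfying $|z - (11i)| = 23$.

|z - z0| = r describes a circle centered at z0 with radius r
Here z0 = 11i and r = 23
Locus: Circle centered at (0, 11) with radius 23


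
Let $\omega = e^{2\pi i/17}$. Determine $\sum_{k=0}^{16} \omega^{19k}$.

Let ζ = ω^19 = e^(2πi·19/17). Since 17 ∤ 19, ζ ≠ 1.
Sum = Σ_{k=0}^{16} ζ^k = (ζ^17 - 1)/(ζ - 1) = (ω^{19·17} - 1)/(ζ - 1) = (1 - 1)/(ζ - 1) = 0


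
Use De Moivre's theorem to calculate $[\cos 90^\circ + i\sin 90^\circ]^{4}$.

By De Moivre: z^n = r^n(cos(nθ) + i sin(nθ))
= 1^4(cos(4*90°) + i sin(4*90°))
= 1(cos 0° + i sin 0°)
= 1


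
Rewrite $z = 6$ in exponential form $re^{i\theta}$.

r = |z| = sqrt((6)^2 + (0)^2) = sqrt(36 + 0) = sqrt(36) = 6
b = 0 and a > 0, so z lies on the positive real axis: θ = 0
z = 6e^(i*0) = 6


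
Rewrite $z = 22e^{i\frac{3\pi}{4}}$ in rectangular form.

a = r cos θ = 22 * -sqrt(2)/2 = -11*sqrt(2)
b = r sin θ = 22 * sqrt(2)/2 = 11*sqrt(2)
z = -11*sqrt(2) + 11*sqrt(2)i


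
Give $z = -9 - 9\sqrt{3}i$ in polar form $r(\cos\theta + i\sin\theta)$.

r = |z| = sqrt(a^2 + b^2) = sqrt((-9)^2 + (-9*sqrt(3))^2) = sqrt(81 + 243) = sqrt(324) = 18
θ = arctan(b/a) = arctan(-15.5885/-9) (quadrant-adjusted) = 240°
z = 18(cos 240° + i sin 240°)


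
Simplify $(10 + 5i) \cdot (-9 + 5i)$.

(a1*a2 - b1*b2) + (a1*b2 + b1*a2)i
= (-90 - 25) + (50 + (-45))i
= -115 + 5i


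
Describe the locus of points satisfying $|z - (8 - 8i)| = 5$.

|z - z0| = r describes a circle centered at z0 with radius r
Here z0 = 8 - 8i and r = 5
Locus: Circle centered at (8, -8) with radius 5


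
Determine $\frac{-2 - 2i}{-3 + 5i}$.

Multiply numerator and denominator by conjugate (-3 - 5i):
= (-2 - 2i)(-3 - 5i) / ((-3)^2 + 5^2)
= (-4 + 16i) / 34
Divide through by 2: (-2 + 8i) / 17
= -2/17 + (8/17)i


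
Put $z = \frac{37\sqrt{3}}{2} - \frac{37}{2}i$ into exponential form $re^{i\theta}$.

r = |z| = sqrt((37*sqrt(3)/2)^2 + (-37/2)^2) = sqrt(4107/4 + 1369/4) = sqrt(1369) = 37
θ = arctan(b/a) = arctan(-18.5/32.0429) (quadrant-adjusted) = -30° = -π/6
z = 37e^(-i*π/6)


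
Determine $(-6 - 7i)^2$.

(a + bi)^2 = a^2 - b^2 + 2abi
= (-6)^2 - (-7)^2 + 2*(-6)*(-7)i
= -13 + 84i


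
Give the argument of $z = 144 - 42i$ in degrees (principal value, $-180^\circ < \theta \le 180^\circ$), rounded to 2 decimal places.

θ = arctan(b/a) = arctan(-42/144) (quadrant-adjusted) = -16.26°


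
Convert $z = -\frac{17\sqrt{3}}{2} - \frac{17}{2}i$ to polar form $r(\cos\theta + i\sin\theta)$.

r = |z| = sqrt(a^2 + b^2) = sqrt((-17*sqrt(3)/2)^2 + (-17/2)^2) = sqrt(867/4 + 289/4) = sqrt(289) = 17
θ = arctan(b/a) = arctan(-8.5/-14.7224) (quadrant-adjusted) = 210°
z = 17(cos 210° + i sin 210°)


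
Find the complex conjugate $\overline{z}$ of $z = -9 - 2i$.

If z = a + bi, then conjugate(z) = a - bi
conjugate(-9 - 2i) = -9 + 2i


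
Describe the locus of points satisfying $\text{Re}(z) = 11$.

Re(z) = x where z = x + yi; the equation x = 11 is satisfied by all points with that x-coordinate
Locus: Vertical line x = 11


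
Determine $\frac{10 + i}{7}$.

Divisor is real, so divide each part by 7:
= 10/7 + (1/7)i


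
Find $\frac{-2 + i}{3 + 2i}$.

Multiply numerator and denominator by conjugate (3 - 2i):
= (-2 + i)(3 - 2i) / (3^2 + 2^2)
= (-4 + 7i) / 13
= -4/13 + (7/13)i


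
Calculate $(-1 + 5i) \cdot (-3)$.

(a1*a2 - b1*b2) + (a1*b2 + b1*a2)i
= (3 - 0) + (0 + (-15))i
= 3 - 15i


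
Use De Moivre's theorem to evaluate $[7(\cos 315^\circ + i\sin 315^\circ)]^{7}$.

By De Moivre: z^n = r^n(cos(nθ) + i sin(nθ))
= 7^7(cos(7*315°) + i sin(7*315°))
= 823543(cos 45° + i sin 45°)
= 823543*sqrt(2)/2 + (823543*sqrt(2)/2)i


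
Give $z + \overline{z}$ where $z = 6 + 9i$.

z + conjugate(z) = (a + bi) + (a - bi) = 2a
= 2 * 6 = 12


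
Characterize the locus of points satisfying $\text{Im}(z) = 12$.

Im(z) = y where z = x + yi; the equation y = 12 is satisfied by all points with that y-coordinate
Locus: Horizontal line y = 12


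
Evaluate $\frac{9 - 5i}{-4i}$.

Multiply numerator and denominator by conjugate (4i):
= (9 - 5i)(4i) / (0^2 + (-4)^2)
= (20 + 36i) / 16
Divide through by 4: (5 + 9i) / 4
= 5/4 + (9/4)i


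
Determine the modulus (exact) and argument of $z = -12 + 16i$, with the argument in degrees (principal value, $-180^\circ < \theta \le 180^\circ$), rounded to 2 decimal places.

|z| = sqrt((-12)^2 + 16^2) = 20
arg(z) = arctan(b/a) = arctan(16/-12) (quadrant-adjusted) = 126.87°


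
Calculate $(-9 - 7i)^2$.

(a + bi)^2 = a^2 - b^2 + 2abi
= (-9)^2 - (-7)^2 + 2*(-9)*(-7)i
= 32 + 126i


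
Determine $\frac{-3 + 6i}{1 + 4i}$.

Multiply numerator and denominator by conjugate (1 - 4i):
= (-3 + 6i)(1 - 4i) / (1^2 + 4^2)
= (21 + 18i) / 17
= 21/17 + (18/17)i


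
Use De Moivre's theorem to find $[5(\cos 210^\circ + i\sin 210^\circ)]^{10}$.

By De Moivre: z^n = r^n(cos(nθ) + i sin(nθ))
= 5^10(cos(10*210°) + i sin(10*210°))
= 9765625(cos 300° + i sin 300°)
= 9765625/2 - (9765625*sqrt(3)/2)i


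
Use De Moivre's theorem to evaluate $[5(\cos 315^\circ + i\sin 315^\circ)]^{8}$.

By De Moivre: z^n = r^n(cos(nθ) + i sin(nθ))
= 5^8(cos(8*315°) + i sin(8*315°))
= 390625(cos 0° + i sin 0°)
= 390625


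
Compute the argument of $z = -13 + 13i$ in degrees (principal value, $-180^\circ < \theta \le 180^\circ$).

θ = arctan(b/a) = arctan(13/-13) (quadrant-adjusted) = 135°


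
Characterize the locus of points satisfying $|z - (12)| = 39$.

|z - z0| = r describes a circle centered at z0 with radius r
Here z0 = 12 and r = 39
Locus: Circle centered at (12, 0) with radius 39


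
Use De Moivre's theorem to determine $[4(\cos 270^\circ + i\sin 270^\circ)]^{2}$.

By De Moivre: z^n = r^n(cos(nθ) + i sin(nθ))
= 4^2(cos(2*270°) + i sin(2*270°))
= 16(cos 180° + i sin 180°)
= -16


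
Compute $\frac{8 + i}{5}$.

Divisor is real, so divide each part by 5:
= 8/5 + (1/5)i


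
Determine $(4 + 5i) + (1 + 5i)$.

(4 + 1) + (5 + 5)i = 5 + 10i


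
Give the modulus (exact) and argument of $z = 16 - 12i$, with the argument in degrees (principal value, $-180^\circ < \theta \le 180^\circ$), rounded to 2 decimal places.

|z| = sqrt(16^2 + (-12)^2) = 20
arg(z) = arctan(b/a) = arctan(-12/16) (quadrant-adjusted) = -36.87°


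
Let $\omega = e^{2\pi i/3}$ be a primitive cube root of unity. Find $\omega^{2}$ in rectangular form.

ω^2 = e^(2πi·2/3) = e^(i·4π/3)
= cos(4π/3) + i sin(4π/3)
= -1/2 - (sqrt(3)/2)i


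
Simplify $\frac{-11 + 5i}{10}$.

Divisor is real, so divide each part by 10:
= -11/10 + (1/2)i


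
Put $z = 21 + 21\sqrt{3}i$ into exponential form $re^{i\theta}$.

r = |z| = sqrt((21)^2 + (21*sqrt(3))^2) = sqrt(441 + 1323) = sqrt(1764) = 42
θ = arctan(b/a) = arctan(36.3731/21) (quadrant-adjusted) = 60° = π/3
z = 42e^(i*π/3)


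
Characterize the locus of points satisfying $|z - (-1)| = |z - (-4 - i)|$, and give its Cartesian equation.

|z - z1| = |z - z2| means z is equidistant from z1 and z2,
i.e. the perpendicular bisector of the segment from (-1, 0) to (-4, -1) (midpoint (-5/2, -1/2)).
With z = x + yi, square both sides:
(x - (-1))^2 + (y - 0)^2 = (x - (-4))^2 + (y - (-1))^2
The x^2 and y^2 terms cancel: -6x + (-2)y = 17 - 1 = 16
Simplify: 3x + y = -8
Locus: Perpendicular bisector of the segment from (-1, 0) to (-4, -1): the line 3x + y = -8


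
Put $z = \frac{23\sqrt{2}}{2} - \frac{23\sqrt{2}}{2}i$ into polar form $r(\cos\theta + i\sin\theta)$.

r = |z| = sqrt(a^2 + b^2) = sqrt((23*sqrt(2)/2)^2 + (-23*sqrt(2)/2)^2) = sqrt(529/2 + 529/2) = sqrt(529) = 23
θ = arctan(b/a) = arctan(-16.2635/16.2635) (quadrant-adjusted) = 315°
z = 23(cos 315° + i sin 315°)


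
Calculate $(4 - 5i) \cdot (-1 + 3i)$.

(a1*a2 - b1*b2) + (a1*b2 + b1*a2)i
= (-4 - (-15)) + (12 + 5)i
= 11 + 17i


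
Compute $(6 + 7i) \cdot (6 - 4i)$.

(a1*a2 - b1*b2) + (a1*b2 + b1*a2)i
= (36 - (-28)) + (-24 + 42)i
= 64 + 18i


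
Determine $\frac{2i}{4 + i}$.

Multiply numerator and denominator by conjugate (4 - i):
= (2i)(4 - i) / (4^2 + 1^2)
= (2 + 8i) / 17
= 2/17 + (8/17)i


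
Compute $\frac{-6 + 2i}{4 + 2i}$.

Multiply numerator and denominator by conjugate (4 - 2i):
= (-6 + 2i)(4 - 2i) / (4^2 + 2^2)
= (-20 + 20i) / 20
= -1 + i


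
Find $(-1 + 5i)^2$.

(a + bi)^2 = a^2 - b^2 + 2abi
= (-1)^2 - 5^2 + 2*(-1)*5i
= -24 - 10i


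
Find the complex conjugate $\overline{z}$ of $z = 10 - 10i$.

If z = a + bi, then conjugate(z) = a - bi
conjugate(10 - 10i) = 10 + 10i


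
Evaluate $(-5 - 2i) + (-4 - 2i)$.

(-5 + (-4)) + (-2 + (-2))i = -9 - 4i


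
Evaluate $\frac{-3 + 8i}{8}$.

Divisor is real, so divide each part by 8:
= -3/8 + i


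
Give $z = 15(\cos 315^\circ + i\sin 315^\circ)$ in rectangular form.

a = r cos θ = 15 * sqrt(2)/2 = 15*sqrt(2)/2
b = r sin θ = 15 * -sqrt(2)/2 = -15*sqrt(2)/2
z = 15*sqrt(2)/2 - (15*sqrt(2)/2)i


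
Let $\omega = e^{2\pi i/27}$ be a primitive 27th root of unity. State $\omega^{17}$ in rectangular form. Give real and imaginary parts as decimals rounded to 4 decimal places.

ω^17 = e^(2πi·17/27) = e^(i·34π/27)
= cos(34π/27) + i sin(34π/27)
= -0.6862 - 0.7274i


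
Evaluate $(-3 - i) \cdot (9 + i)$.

(a1*a2 - b1*b2) + (a1*b2 + b1*a2)i
= (-27 - (-1)) + (-3 + (-9))i
= -26 - 12i


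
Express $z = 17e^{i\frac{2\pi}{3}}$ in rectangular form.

a = r cos θ = 17 * -1/2 = -17/2
b = r sin θ = 17 * sqrt(3)/2 = 17*sqrt(3)/2
z = -17/2 + (17*sqrt(3)/2)i


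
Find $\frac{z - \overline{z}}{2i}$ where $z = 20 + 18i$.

z - conjugate(z) = 2bi
(z - conjugate(z))/(2i) = 2bi/(2i) = b = 18


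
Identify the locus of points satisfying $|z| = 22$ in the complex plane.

|z| = 22 means sqrt(x^2 + y^2) = 22
This is a circle of radius 22 centered at the origin


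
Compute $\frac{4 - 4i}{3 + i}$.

Multiply numerator and denominator by conjugate (3 - i):
= (4 - 4i)(3 - i) / (3^2 + 1^2)
= (8 - 16i) / 10
Divide through by 2: (4 - 8i) / 5
= 4/5 - (8/5)i


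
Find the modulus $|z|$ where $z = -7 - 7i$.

|z| = sqrt(a^2 + b^2) = sqrt((-7)^2 + (-7)^2) = sqrt(98) = sqrt(98)


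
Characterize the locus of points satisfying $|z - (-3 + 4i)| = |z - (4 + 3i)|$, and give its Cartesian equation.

|z - z1| = |z - z2| means z is equidistant from z1 and z2,
i.e. the perpendicular bisector of the segment from (-3, 4) to (4, 3) (midpoint (1/2, 7/2)).
With z = x + yi, square both sides:
(x - (-3))^2 + (y - 4)^2 = (x - 4)^2 + (y - 3)^2
The x^2 and y^2 terms cancel: 14x + (-2)y = 25 - 25 = 0
Simplify: 7x - y = 0
Locus: Perpendicular bisector of the segment from (-3, 4) to (4, 3): the line 7x - y = 0


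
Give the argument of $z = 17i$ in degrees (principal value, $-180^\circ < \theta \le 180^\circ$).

a = 0 and b > 0, so z lies on the positive imaginary axis: θ = 90°


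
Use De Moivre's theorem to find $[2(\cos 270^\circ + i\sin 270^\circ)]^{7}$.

By De Moivre: z^n = r^n(cos(nθ) + i sin(nθ))
= 2^7(cos(7*270°) + i sin(7*270°))
= 128(cos 90° + i sin 90°)
= 128i
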